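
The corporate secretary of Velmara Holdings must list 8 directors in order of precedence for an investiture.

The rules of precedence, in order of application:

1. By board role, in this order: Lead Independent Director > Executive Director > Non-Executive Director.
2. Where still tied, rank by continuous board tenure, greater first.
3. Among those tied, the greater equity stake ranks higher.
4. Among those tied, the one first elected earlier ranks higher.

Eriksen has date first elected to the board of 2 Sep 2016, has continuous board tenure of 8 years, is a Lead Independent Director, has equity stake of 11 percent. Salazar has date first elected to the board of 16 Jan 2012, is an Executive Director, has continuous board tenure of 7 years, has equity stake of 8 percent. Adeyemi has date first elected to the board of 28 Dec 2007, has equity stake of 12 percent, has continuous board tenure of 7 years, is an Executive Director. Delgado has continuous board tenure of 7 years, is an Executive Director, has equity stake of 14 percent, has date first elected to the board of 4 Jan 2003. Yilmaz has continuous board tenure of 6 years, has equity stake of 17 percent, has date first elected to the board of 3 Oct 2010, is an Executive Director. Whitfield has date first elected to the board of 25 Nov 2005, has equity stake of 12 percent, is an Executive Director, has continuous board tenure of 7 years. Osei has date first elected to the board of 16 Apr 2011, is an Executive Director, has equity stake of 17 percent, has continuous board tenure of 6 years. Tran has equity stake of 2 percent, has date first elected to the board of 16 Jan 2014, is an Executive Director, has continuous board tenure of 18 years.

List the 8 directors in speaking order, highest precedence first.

Eriksen, Tran, Delgado, Whitfield, Adeyemi, Salazar, Yilmaz, Osei

By board role: Eriksen (Lead Independent Director); then Tran, Delgado, Whitfield, Adeyemi, Salazar, Yilmaz and Osei (Executive Director).
Among Tran, Delgado, Whitfield, Adeyemi, Salazar, Yilmaz and Osei, by continuous board tenure (higher first): Tran (18 years) before Delgado, Whitfield, Adeyemi and Salazar (7 years) before Yilmaz and Osei (6 years).
Among Delgado, Whitfield, Adeyemi and Salazar, by equity stake (higher first): Delgado (14 percent) before Whitfield and Adeyemi (12 percent) before Salazar (8 percent).
Among Whitfield and Adeyemi, by date first elected to the board (earlier first): Whitfield (25 Nov 2005) before Adeyemi (28 Dec 2007).
Yilmaz and Osei both have equity stake 17 percent, so the next rule applies.
Among Yilmaz and Osei, by date first elected to the board (earlier first): Yilmaz (3 Oct 2010) before Osei (16 Apr 2011).
Full order: Eriksen, Tran, Delgado, Whitfield, Adeyemi, Salazar, Yilmaz, Osei.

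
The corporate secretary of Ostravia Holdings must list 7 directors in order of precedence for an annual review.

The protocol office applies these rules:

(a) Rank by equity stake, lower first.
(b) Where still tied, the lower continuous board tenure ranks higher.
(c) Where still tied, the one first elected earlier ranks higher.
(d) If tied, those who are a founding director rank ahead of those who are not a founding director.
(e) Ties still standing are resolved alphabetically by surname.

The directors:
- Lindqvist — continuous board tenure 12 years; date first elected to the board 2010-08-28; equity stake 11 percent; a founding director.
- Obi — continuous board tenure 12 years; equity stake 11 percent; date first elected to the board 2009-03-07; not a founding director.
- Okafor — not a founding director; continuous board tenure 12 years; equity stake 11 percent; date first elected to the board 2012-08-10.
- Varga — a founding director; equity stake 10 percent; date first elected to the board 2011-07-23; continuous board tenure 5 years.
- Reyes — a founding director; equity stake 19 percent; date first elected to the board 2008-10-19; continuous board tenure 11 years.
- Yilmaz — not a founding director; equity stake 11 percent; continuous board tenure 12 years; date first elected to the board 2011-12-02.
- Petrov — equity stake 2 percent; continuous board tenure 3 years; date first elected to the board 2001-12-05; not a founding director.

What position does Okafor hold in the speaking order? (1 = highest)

By equity stake (lower first): Petrov (2 percent); then Varga (10 percent); then Obi, Lindqvist, Yilmaz and Okafor (each 11 percent); then Reyes (19 percent).
Obi, Lindqvist, Yilmaz and Okafor all have continuous board tenure 12 years, so the next rule applies.
Among Obi, Lindqvist, Yilmaz and Okafor, by date first elected to the board (earlier first): Obi (2009-03-07) before Lindqvist (2010-08-28) before Yilmaz (2011-12-02) before Okafor (2012-08-10).
Order: Petrov, Varga, Obi, Lindqvist, Yilmaz, Okafor, Reyes. So position 6.

6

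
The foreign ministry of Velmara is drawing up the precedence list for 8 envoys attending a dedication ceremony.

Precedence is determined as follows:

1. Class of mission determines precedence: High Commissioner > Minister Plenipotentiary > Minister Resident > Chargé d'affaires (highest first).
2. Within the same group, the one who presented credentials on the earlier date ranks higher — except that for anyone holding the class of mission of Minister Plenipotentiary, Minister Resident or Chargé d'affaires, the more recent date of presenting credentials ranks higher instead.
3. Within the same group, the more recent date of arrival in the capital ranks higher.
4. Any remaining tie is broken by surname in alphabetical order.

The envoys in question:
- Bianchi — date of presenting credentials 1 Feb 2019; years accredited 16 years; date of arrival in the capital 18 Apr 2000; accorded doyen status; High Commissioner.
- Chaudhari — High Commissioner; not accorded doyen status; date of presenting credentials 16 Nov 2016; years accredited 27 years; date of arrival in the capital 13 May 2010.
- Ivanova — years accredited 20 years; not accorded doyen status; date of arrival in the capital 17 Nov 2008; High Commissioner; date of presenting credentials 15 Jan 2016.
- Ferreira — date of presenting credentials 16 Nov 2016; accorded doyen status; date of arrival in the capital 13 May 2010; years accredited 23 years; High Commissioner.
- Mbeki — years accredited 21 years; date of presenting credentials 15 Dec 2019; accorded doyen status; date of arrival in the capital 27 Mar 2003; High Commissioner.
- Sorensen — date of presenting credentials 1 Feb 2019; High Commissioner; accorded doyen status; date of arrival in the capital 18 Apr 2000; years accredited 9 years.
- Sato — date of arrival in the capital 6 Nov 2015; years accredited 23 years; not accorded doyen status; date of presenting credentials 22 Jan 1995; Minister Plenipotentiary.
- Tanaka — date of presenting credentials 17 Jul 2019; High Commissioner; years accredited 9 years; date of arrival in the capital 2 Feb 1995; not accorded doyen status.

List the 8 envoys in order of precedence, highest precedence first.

Ivanova, Chaudhari, Ferreira, Bianchi, Sorensen, Tanaka, Mbeki, Sato

By class of mission: Ivanova, Chaudhari, Ferreira, Bianchi, Sorensen, Tanaka and Mbeki (High Commissioner); then Sato (Minister Plenipotentiary).
Among Ivanova, Chaudhari, Ferreira, Bianchi, Sorensen, Tanaka and Mbeki, by date of presenting credentials (earlier first): Ivanova (15 Jan 2016) before Chaudhari and Ferreira (16 Nov 2016) before Bianchi and Sorensen (1 Feb 2019) before Tanaka (17 Jul 2019) before Mbeki (15 Dec 2019).
Chaudhari and Ferreira both have date of arrival in the capital 13 May 2010, so the next rule applies.
Among Chaudhari and Ferreira, alphabetically by surname: Chaudhari before Ferreira.
Bianchi and Sorensen both have date of arrival in the capital 18 Apr 2000, so the next rule applies.
Among Bianchi and Sorensen, alphabetically by surname: Bianchi before Sorensen.
Full order: Ivanova, Chaudhari, Ferreira, Bianchi, Sorensen, Tanaka, Mbeki, Sato.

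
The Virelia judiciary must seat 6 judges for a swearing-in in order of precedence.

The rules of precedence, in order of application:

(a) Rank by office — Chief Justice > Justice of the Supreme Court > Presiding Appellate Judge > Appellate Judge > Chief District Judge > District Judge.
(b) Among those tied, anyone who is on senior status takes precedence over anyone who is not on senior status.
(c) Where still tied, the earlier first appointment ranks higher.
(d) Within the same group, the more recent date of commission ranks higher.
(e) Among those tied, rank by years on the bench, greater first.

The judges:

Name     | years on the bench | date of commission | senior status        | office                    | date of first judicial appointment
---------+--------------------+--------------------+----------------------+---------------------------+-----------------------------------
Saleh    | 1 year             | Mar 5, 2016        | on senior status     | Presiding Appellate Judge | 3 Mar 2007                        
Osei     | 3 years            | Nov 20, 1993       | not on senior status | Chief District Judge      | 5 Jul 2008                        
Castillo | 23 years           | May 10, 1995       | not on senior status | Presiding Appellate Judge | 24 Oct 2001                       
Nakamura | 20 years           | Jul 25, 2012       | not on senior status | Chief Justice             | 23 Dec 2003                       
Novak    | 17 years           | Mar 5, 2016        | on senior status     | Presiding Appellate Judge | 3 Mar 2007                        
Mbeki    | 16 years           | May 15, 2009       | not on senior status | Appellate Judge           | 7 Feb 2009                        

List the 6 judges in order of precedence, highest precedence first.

Nakamura, Novak, Saleh, Castillo, Mbeki, Osei

By office: Nakamura (Chief Justice); then Novak, Saleh and Castillo (Presiding Appellate Judge); then Mbeki (Appellate Judge); then Osei (Chief District Judge).
Among Novak, Saleh and Castillo, on senior status before not on senior status: Novak and Saleh (on senior status) before Castillo (not on senior status).
Novak and Saleh both have date of first judicial appointment 3 Mar 2007, so the next rule applies.
Novak and Saleh both have date of commission Mar 5, 2016, so the next rule applies.
Among Novak and Saleh, by years on the bench (higher first): Novak (17 years) before Saleh (1 year).
Full order: Nakamura, Novak, Saleh, Castillo, Mbeki, Osei.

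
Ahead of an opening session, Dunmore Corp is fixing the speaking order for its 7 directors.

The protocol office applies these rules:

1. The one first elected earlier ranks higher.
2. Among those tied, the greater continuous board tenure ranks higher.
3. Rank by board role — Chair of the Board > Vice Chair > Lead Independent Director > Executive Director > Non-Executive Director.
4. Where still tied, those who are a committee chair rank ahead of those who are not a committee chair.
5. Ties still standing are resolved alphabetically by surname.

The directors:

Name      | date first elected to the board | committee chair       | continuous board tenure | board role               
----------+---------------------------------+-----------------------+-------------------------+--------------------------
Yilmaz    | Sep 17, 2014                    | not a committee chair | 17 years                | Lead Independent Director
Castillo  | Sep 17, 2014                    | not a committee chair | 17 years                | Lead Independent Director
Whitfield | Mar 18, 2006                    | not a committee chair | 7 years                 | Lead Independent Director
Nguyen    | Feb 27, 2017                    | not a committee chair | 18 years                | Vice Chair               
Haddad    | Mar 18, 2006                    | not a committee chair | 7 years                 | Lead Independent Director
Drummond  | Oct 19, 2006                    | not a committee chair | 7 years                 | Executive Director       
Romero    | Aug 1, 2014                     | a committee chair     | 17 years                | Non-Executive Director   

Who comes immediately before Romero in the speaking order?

Drummond

By date first elected to the board (earlier first): Haddad and Whitfield (both Mar 18, 2006); then Drummond (Oct 19, 2006); then Romero (Aug 1, 2014); then Castillo and Yilmaz (both Sep 17, 2014); then Nguyen (Feb 27, 2017).
Haddad and Whitfield both have continuous board tenure 7 years, so the next rule applies.
Haddad and Whitfield are each Lead Independent Director, so the next rule applies.
Haddad and Whitfield are each not a committee chair, so the next rule applies.
Among Haddad and Whitfield, alphabetically by surname: Haddad before Whitfield.
Castillo and Yilmaz both have continuous board tenure 17 years, so the next rule applies.
Castillo and Yilmaz are each Lead Independent Director, so the next rule applies.
Castillo and Yilmaz are each not a committee chair, so the next rule applies.
Among Castillo and Yilmaz, alphabetically by surname: Castillo before Yilmaz.
Order: Haddad, Whitfield, Drummond, Romero, Castillo, Yilmaz, Nguyen.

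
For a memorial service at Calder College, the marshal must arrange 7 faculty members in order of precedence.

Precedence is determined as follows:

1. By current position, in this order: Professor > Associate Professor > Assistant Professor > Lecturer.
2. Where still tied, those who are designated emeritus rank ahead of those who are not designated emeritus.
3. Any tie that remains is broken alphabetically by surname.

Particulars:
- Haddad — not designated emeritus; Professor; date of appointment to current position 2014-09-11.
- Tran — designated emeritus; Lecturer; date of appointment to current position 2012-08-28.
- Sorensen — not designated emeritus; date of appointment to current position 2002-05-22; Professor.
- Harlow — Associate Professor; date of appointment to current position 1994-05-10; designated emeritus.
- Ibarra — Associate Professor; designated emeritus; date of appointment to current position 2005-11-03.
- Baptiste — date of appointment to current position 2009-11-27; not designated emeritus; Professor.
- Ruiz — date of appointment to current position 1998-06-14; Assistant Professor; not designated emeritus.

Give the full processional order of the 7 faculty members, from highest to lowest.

Baptiste, Haddad, Sorensen, Harlow, Ibarra, Ruiz, Tran

By current position: Baptiste, Haddad and Sorensen (Professor); then Harlow and Ibarra (Associate Professor); then Ruiz (Assistant Professor); then Tran (Lecturer).
Baptiste, Haddad and Sorensen are each not designated emeritus, so the next rule applies.
Among Baptiste, Haddad and Sorensen, alphabetically by surname: Baptiste before Haddad before Sorensen.
Harlow and Ibarra are each designated emeritus, so the next rule applies.
Among Harlow and Ibarra, alphabetically by surname: Harlow before Ibarra.
Full order: Baptiste, Haddad, Sorensen, Harlow, Ibarra, Ruiz, Tran.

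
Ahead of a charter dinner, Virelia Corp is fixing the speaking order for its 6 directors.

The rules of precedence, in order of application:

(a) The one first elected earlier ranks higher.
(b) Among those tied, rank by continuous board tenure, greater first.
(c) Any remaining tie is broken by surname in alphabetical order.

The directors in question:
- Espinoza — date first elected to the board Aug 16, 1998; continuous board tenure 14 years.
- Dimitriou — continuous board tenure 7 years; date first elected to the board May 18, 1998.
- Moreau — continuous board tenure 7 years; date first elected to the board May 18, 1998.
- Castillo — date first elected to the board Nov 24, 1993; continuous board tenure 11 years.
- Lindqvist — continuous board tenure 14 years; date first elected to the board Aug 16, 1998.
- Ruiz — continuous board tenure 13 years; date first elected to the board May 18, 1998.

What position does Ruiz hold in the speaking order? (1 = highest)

By date first elected to the board (earlier first): Castillo (Nov 24, 1993); then Ruiz, Dimitriou and Moreau (each May 18, 1998); then Espinoza and Lindqvist (both Aug 16, 1998).
Among Ruiz, Dimitriou and Moreau, by continuous board tenure (higher first): Ruiz (13 years) before Dimitriou and Moreau (7 years).
Among Dimitriou and Moreau, alphabetically by surname: Dimitriou before Moreau.
Espinoza and Lindqvist both have continuous board tenure 14 years, so the next rule applies.
Among Espinoza and Lindqvist, alphabetically by surname: Espinoza before Lindqvist.
Order: Castillo, Ruiz, Dimitriou, Moreau, Espinoza, Lindqvist. So position 2.

2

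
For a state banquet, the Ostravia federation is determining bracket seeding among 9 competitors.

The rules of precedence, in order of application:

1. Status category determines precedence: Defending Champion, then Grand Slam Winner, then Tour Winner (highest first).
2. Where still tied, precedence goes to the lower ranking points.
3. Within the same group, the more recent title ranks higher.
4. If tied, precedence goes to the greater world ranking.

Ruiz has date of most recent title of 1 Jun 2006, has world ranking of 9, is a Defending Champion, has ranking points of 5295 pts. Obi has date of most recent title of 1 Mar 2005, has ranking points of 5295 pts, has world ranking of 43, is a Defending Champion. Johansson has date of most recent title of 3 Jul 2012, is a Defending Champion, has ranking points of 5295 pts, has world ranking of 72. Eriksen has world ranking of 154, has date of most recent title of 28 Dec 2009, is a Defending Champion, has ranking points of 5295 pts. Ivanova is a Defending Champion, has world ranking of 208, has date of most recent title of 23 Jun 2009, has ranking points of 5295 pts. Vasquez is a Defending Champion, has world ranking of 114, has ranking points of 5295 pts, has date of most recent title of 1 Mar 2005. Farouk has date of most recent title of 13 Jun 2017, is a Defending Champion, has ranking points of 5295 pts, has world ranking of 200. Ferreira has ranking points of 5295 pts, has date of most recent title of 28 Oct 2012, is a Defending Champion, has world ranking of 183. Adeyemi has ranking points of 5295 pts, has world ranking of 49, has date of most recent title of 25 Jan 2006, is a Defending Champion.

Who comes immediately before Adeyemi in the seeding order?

Ruiz

By status category: Farouk, Ferreira, Johansson, Eriksen, Ivanova, Ruiz, Adeyemi, Vasquez and Obi (Defending Champion).
Farouk, Ferreira, Johansson, Eriksen, Ivanova, Ruiz, Adeyemi, Vasquez and Obi all have ranking points 5295 pts, so the next rule applies.
Among Farouk, Ferreira, Johansson, Eriksen, Ivanova, Ruiz, Adeyemi, Vasquez and Obi, by date of most recent title (later first): Farouk (13 Jun 2017) before Ferreira (28 Oct 2012) before Johansson (3 Jul 2012) before Eriksen (28 Dec 2009) before Ivanova (23 Jun 2009) before Ruiz (1 Jun 2006) before Adeyemi (25 Jan 2006) before Vasquez and Obi (1 Mar 2005).
Among Vasquez and Obi, by world ranking (higher first): Vasquez (114) before Obi (43).
Order: Farouk, Ferreira, Johansson, Eriksen, Ivanova, Ruiz, Adeyemi, Vasquez, Obi.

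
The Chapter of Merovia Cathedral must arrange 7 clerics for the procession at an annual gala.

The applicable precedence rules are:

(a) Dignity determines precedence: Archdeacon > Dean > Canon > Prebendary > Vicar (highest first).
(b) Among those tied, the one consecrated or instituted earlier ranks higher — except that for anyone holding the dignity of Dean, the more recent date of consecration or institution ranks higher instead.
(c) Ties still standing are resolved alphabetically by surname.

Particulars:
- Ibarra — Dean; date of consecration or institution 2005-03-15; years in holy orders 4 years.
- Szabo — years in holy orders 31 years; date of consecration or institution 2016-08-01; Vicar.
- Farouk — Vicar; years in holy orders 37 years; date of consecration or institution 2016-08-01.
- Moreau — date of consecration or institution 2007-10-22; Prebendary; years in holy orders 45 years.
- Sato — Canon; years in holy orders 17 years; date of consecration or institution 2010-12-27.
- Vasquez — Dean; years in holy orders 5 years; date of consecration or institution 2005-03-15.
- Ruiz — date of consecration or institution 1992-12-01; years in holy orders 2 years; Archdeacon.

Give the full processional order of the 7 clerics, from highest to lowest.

By dignity: Ruiz (Archdeacon); then Ibarra and Vasquez (Dean); then Sato (Canon); then Moreau (Prebendary); then Farouk and Szabo (Vicar).
Ibarra and Vasquez both have date of consecration or institution 2005-03-15, so the next rule applies.
Among Ibarra and Vasquez, alphabetically by surname: Ibarra before Vasquez.
Farouk and Szabo both have date of consecration or institution 2016-08-01, so the next rule applies.
Among Farouk and Szabo, alphabetically by surname: Farouk before Szabo.
Full order: Ruiz, Ibarra, Vasquez, Sato, Moreau, Farouk, Szabo.

Ruiz, Ibarra, Vasquez, Sato, Moreau, Farouk, Szabo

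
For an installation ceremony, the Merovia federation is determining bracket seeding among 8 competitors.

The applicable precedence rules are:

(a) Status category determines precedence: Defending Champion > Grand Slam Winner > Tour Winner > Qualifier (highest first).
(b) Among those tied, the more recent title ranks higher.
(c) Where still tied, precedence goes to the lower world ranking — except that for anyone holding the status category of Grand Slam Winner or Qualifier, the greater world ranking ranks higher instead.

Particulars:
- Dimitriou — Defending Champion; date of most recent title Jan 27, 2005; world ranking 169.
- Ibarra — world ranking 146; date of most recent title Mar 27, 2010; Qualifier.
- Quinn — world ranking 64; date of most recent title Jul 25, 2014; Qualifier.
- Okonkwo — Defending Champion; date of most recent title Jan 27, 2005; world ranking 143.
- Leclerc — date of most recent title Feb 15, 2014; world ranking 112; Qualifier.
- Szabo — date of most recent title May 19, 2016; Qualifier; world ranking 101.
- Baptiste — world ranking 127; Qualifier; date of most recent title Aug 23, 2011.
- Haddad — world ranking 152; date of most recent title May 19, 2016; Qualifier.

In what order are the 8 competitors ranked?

Okonkwo, Dimitriou, Haddad, Szabo, Quinn, Leclerc, Baptiste, Ibarra

By status category: Okonkwo and Dimitriou (Defending Champion); then Haddad, Szabo, Quinn, Leclerc, Baptiste and Ibarra (Qualifier).
Okonkwo and Dimitriou both have date of most recent title Jan 27, 2005, so the next rule applies.
Among Okonkwo and Dimitriou, by world ranking (lower first): Okonkwo (143) before Dimitriou (169).
Among Haddad, Szabo, Quinn, Leclerc, Baptiste and Ibarra, by date of most recent title (later first): Haddad and Szabo (May 19, 2016) before Quinn (Jul 25, 2014) before Leclerc (Feb 15, 2014) before Baptiste (Aug 23, 2011) before Ibarra (Mar 27, 2010).
Among Haddad and Szabo, by world ranking (higher first) (reversed rule for this group): Haddad (152) before Szabo (101).
Full order: Okonkwo, Dimitriou, Haddad, Szabo, Quinn, Leclerc, Baptiste, Ibarra.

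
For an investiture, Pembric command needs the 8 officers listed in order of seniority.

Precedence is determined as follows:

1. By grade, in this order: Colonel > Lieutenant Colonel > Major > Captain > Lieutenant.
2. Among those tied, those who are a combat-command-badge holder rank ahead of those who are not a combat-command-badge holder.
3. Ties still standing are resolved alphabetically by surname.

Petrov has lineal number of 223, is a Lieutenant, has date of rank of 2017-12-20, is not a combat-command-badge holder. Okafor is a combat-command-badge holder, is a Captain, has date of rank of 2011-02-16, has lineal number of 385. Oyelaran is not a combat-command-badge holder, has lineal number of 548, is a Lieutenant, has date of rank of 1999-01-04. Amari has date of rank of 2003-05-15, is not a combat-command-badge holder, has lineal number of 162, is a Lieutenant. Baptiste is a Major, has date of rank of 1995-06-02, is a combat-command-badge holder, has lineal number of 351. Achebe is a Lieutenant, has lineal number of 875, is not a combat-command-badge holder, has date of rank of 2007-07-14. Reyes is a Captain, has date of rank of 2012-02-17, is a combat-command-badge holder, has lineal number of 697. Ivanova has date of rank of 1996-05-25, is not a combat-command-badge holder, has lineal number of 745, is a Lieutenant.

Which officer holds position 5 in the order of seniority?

By grade: Baptiste (Major); then Okafor and Reyes (Captain); then Achebe, Amari, Ivanova, Oyelaran and Petrov (Lieutenant).
Okafor and Reyes are each a combat-command-badge holder, so the next rule applies.
Among Okafor and Reyes, alphabetically by surname: Okafor before Reyes.
Achebe, Amari, Ivanova, Oyelaran and Petrov are each not a combat-command-badge holder, so the next rule applies.
Among Achebe, Amari, Ivanova, Oyelaran and Petrov, alphabetically by surname: Achebe before Amari before Ivanova before Oyelaran before Petrov.
Order: Baptiste, Okafor, Reyes, Achebe, Amari, Ivanova, Oyelaran, Petrov.

Amari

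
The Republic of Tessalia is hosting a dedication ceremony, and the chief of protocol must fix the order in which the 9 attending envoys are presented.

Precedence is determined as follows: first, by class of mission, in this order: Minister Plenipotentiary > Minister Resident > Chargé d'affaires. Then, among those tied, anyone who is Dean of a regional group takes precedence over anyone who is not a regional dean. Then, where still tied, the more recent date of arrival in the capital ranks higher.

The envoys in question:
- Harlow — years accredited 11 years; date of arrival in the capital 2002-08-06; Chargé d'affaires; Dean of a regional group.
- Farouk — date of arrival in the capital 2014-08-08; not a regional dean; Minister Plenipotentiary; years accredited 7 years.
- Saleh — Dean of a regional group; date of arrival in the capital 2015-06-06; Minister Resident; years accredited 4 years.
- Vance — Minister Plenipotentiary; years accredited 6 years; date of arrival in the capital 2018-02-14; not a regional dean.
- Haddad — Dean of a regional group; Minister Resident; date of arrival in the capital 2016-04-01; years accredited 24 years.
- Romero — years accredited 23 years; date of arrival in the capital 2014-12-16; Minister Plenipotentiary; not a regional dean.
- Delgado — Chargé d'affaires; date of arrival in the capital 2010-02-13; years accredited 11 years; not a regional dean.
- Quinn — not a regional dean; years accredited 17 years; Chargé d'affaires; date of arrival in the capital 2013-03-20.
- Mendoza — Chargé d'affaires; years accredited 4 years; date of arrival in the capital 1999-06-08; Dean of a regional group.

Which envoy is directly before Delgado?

By class of mission: Vance, Romero and Farouk (Minister Plenipotentiary); then Haddad and Saleh (Minister Resident); then Harlow, Mendoza, Quinn and Delgado (Chargé d'affaires).
Vance, Romero and Farouk are each not a regional dean, so the next rule applies.
Among Vance, Romero and Farouk, by date of arrival in the capital (later first): Vance (2018-02-14) before Romero (2014-12-16) before Farouk (2014-08-08).
Haddad and Saleh are each Dean of a regional group, so the next rule applies.
Among Haddad and Saleh, by date of arrival in the capital (later first): Haddad (2016-04-01) before Saleh (2015-06-06).
Among Harlow, Mendoza, Quinn and Delgado, Dean of a regional group before not a regional dean: Harlow and Mendoza (Dean of a regional group) before Quinn and Delgado (not a regional dean).
Among Harlow and Mendoza, by date of arrival in the capital (later first): Harlow (2002-08-06) before Mendoza (1999-06-08).
Among Quinn and Delgado, by date of arrival in the capital (later first): Quinn (2013-03-20) before Delgado (2010-02-13).
Order: Vance, Romero, Farouk, Haddad, Saleh, Harlow, Mendoza, Quinn, Delgado.

Quinn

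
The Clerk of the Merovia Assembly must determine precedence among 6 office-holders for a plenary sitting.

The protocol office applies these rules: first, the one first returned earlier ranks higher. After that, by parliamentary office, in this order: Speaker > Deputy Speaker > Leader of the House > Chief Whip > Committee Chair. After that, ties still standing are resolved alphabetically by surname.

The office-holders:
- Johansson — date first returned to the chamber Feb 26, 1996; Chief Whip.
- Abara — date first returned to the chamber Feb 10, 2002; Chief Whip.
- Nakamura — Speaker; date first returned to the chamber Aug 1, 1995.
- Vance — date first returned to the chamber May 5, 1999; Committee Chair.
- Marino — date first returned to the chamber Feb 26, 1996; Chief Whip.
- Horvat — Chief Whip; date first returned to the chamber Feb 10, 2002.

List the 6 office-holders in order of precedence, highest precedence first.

Nakamura, Johansson, Marino, Vance, Abara, Horvat

By date first returned to the chamber (earlier first): Nakamura (Aug 1, 1995); then Johansson and Marino (both Feb 26, 1996); then Vance (May 5, 1999); then Abara and Horvat (both Feb 10, 2002).
Johansson and Marino are each Chief Whip, so the next rule applies.
Among Johansson and Marino, alphabetically by surname: Johansson before Marino.
Abara and Horvat are each Chief Whip, so the next rule applies.
Among Abara and Horvat, alphabetically by surname: Abara before Horvat.
Full order: Nakamura, Johansson, Marino, Vance, Abara, Horvat.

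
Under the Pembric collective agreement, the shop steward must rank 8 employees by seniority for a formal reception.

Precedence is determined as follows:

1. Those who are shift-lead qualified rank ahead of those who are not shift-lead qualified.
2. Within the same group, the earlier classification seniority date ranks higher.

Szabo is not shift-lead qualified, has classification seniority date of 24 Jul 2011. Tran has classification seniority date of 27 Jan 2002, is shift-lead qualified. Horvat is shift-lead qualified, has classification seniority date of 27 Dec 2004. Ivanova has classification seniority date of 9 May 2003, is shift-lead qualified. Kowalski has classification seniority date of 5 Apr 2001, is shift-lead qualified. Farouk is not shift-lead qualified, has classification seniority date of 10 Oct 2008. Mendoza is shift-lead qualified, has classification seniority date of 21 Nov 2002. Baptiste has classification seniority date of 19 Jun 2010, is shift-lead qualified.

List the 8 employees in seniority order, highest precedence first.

By the first rule: Kowalski, Tran, Mendoza, Ivanova, Horvat and Baptiste (each shift-lead qualified); then Farouk and Szabo (both not shift-lead qualified).
Among Kowalski, Tran, Mendoza, Ivanova, Horvat and Baptiste, by classification seniority date (earlier first): Kowalski (5 Apr 2001) before Tran (27 Jan 2002) before Mendoza (21 Nov 2002) before Ivanova (9 May 2003) before Horvat (27 Dec 2004) before Baptiste (19 Jun 2010).
Among Farouk and Szabo, by classification seniority date (earlier first): Farouk (10 Oct 2008) before Szabo (24 Jul 2011).
Full order: Kowalski, Tran, Mendoza, Ivanova, Horvat, Baptiste, Farouk, Szabo.

Kowalski, Tran, Mendoza, Ivanova, Horvat, Baptiste, Farouk, Szabo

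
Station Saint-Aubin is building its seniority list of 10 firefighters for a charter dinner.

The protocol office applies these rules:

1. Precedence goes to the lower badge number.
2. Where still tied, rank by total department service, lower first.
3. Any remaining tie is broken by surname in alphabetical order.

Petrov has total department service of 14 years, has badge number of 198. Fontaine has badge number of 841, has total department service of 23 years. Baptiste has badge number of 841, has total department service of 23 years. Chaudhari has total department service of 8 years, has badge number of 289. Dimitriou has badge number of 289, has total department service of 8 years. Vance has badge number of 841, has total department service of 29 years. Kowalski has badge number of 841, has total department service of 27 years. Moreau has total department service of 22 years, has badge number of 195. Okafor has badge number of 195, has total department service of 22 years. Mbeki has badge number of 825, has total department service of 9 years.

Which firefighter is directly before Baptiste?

Mbeki

By badge number (lower first): Moreau and Okafor (both 195); then Petrov (198); then Chaudhari and Dimitriou (both 289); then Mbeki (825); then Baptiste, Fontaine, Kowalski and Vance (each 841).
Moreau and Okafor both have total department service 22 years, so the next rule applies.
Among Moreau and Okafor, alphabetically by surname: Moreau before Okafor.
Chaudhari and Dimitriou both have total department service 8 years, so the next rule applies.
Among Chaudhari and Dimitriou, alphabetically by surname: Chaudhari before Dimitriou.
Among Baptiste, Fontaine, Kowalski and Vance, by total department service (lower first): Baptiste and Fontaine (23 years) before Kowalski (27 years) before Vance (29 years).
Among Baptiste and Fontaine, alphabetically by surname: Baptiste before Fontaine.
Order: Moreau, Okafor, Petrov, Chaudhari, Dimitriou, Mbeki, Baptiste, Fontaine, Kowalski, Vance.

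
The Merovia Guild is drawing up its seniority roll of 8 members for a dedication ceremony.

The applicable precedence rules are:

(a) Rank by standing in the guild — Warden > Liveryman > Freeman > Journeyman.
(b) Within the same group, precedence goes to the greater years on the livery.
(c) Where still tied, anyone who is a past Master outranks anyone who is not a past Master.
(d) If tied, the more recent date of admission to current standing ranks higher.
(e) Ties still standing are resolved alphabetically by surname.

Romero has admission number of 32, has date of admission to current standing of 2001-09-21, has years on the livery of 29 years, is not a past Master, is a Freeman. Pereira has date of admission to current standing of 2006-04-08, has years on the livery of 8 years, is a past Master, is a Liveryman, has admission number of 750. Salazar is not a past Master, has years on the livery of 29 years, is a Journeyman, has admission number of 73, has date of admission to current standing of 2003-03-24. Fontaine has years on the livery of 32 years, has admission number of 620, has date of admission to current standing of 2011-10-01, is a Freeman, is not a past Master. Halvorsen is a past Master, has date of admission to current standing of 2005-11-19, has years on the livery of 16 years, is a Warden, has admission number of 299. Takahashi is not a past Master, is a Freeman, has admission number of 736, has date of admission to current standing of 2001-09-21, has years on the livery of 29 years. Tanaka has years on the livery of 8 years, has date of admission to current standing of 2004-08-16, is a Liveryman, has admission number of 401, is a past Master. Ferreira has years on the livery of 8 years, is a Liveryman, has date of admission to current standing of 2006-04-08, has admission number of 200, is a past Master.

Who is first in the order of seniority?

Halvorsen

By standing in the guild: Halvorsen (Warden); then Ferreira, Pereira and Tanaka (Liveryman); then Fontaine, Romero and Takahashi (Freeman); then Salazar (Journeyman).
Ferreira, Pereira and Tanaka all have years on the livery 8 years, so the next rule applies.
Ferreira, Pereira and Tanaka are each a past Master, so the next rule applies.
Among Ferreira, Pereira and Tanaka, by date of admission to current standing (later first): Ferreira and Pereira (2006-04-08) before Tanaka (2004-08-16).
Among Ferreira and Pereira, alphabetically by surname: Ferreira before Pereira.
Among Fontaine, Romero and Takahashi, by years on the livery (higher first): Fontaine (32 years) before Romero and Takahashi (29 years).
Romero and Takahashi are each not a past Master, so the next rule applies.
Romero and Takahashi both have date of admission to current standing 2001-09-21, so the next rule applies.
Among Romero and Takahashi, alphabetically by surname: Romero before Takahashi.
Order: Halvorsen, Ferreira, Pereira, Tanaka, Fontaine, Romero, Takahashi, Salazar.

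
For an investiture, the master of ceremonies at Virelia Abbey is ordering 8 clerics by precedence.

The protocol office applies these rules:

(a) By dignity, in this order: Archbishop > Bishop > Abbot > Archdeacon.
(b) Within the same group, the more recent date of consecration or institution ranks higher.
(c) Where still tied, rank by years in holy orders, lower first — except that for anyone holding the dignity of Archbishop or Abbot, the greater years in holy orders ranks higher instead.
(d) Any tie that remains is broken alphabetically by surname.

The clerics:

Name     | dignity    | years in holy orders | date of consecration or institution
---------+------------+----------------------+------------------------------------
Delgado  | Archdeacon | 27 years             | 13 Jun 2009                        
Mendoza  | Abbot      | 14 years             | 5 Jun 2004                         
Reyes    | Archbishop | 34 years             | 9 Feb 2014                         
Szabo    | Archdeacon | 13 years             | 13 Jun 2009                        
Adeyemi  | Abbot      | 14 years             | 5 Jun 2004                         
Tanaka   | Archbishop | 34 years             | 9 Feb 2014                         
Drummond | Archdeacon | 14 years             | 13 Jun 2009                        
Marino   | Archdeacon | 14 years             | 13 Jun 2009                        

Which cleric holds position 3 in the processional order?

Adeyemi

By dignity: Reyes and Tanaka (Archbishop); then Adeyemi and Mendoza (Abbot); then Szabo, Drummond, Marino and Delgado (Archdeacon).
Reyes and Tanaka both have date of consecration or institution 9 Feb 2014, so the next rule applies.
Reyes and Tanaka both have years in holy orders 34 years, so the next rule applies.
Among Reyes and Tanaka, alphabetically by surname: Reyes before Tanaka.
Adeyemi and Mendoza both have date of consecration or institution 5 Jun 2004, so the next rule applies.
Adeyemi and Mendoza both have years in holy orders 14 years, so the next rule applies.
Among Adeyemi and Mendoza, alphabetically by surname: Adeyemi before Mendoza.
Szabo, Drummond, Marino and Delgado all have date of consecration or institution 13 Jun 2009, so the next rule applies.
Among Szabo, Drummond, Marino and Delgado, by years in holy orders (lower first): Szabo (13 years) before Drummond and Marino (14 years) before Delgado (27 years).
Among Drummond and Marino, alphabetically by surname: Drummond before Marino.
Order: Reyes, Tanaka, Adeyemi, Mendoza, Szabo, Drummond, Marino, Delgado.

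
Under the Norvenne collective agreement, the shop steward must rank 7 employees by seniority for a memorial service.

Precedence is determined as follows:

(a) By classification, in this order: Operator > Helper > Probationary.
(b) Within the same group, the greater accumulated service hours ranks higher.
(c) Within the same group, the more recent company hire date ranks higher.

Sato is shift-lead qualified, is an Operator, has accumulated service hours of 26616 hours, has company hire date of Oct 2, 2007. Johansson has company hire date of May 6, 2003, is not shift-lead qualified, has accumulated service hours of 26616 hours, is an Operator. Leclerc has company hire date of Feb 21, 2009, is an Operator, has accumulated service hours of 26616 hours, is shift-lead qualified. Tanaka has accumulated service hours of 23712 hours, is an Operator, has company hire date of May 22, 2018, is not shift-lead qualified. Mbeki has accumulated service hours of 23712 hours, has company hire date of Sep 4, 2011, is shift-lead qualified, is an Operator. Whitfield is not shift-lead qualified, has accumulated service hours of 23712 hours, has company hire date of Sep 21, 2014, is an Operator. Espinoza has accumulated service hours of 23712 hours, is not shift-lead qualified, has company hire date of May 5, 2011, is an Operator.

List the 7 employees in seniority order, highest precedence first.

By classification: Leclerc, Sato, Johansson, Tanaka, Whitfield, Mbeki and Espinoza (Operator).
Among Leclerc, Sato, Johansson, Tanaka, Whitfield, Mbeki and Espinoza, by accumulated service hours (higher first): Leclerc, Sato and Johansson (26616 hours) before Tanaka, Whitfield, Mbeki and Espinoza (23712 hours).
Among Leclerc, Sato and Johansson, by company hire date (later first): Leclerc (Feb 21, 2009) before Sato (Oct 2, 2007) before Johansson (May 6, 2003).
Among Tanaka, Whitfield, Mbeki and Espinoza, by company hire date (later first): Tanaka (May 22, 2018) before Whitfield (Sep 21, 2014) before Mbeki (Sep 4, 2011) before Espinoza (May 5, 2011).
Full order: Leclerc, Sato, Johansson, Tanaka, Whitfield, Mbeki, Espinoza.

Leclerc, Sato, Johansson, Tanaka, Whitfield, Mbeki, Espinoza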